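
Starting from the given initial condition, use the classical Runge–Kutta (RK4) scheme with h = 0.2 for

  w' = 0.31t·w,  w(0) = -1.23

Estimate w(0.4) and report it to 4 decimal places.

RK4: k1 = f(t_n, w_n); k2 = f(t_n + h/2, w_n + (h/2)·k1); k3 = f(t_n + h/2, w_n + (h/2)·k2); k4 = f(t_n + h, w_n + h·k3); w_{n+1} = w_n + (h/6)·(k1 + 2k2 + 2k3 + k4).
t=0.000000, w=-1.230000:
  k1 = f(0.000000, -1.230000) = 0.000000
  k2 = f(0.100000, -1.230000) = -0.038130
  k3 = f(0.100000, -1.233813) = -0.038248
  k4 = f(0.200000, -1.237650) = -0.076734
  w ← -1.230000 + (0.2/6)·(k1 + 2k2 + 2k3 + k4) = -1.237650
t=0.200000, w=-1.237650:
  k1 = f(0.200000, -1.237650) = -0.076734
  k2 = f(0.300000, -1.245323) = -0.115815
  k3 = f(0.300000, -1.249231) = -0.116179
  k4 = f(0.400000, -1.260885) = -0.156350
  w ← -1.237650 + (0.2/6)·(k1 + 2k2 + 2k3 + k4) = -1.260885
w(0.4) ≈ -1.2609

-1.2609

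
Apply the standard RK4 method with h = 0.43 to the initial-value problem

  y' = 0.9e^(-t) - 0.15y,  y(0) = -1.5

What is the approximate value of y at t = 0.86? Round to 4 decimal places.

RK4: k1 = f(t_n, y_n); k2 = f(t_n + h/2, y_n + (h/2)·k1); k3 = f(t_n + h/2, y_n + (h/2)·k2); k4 = f(t_n + h, y_n + h·k3); y_{n+1} = y_n + (h/6)·(k1 + 2k2 + 2k3 + k4).
t=0.000000, y=-1.500000:
  k1 = f(0.000000, -1.500000) = 1.125000
  k2 = f(0.215000, -1.258125) = 0.914606
  k3 = f(0.215000, -1.303360) = 0.921391
  k4 = f(0.430000, -1.103802) = 0.751028
  y ← -1.500000 + (0.43/6)·(k1 + 2k2 + 2k3 + k4) = -1.102392
t=0.430000, y=-1.102392:
  k1 = f(0.430000, -1.102392) = 0.750817
  k2 = f(0.645000, -0.940966) = 0.613341
  k3 = f(0.645000, -0.970523) = 0.617775
  k4 = f(0.860000, -0.836749) = 0.506358
  y ← -1.102392 + (0.43/6)·(k1 + 2k2 + 2k3 + k4) = -0.835834
y(0.86) ≈ -0.8358

-0.8358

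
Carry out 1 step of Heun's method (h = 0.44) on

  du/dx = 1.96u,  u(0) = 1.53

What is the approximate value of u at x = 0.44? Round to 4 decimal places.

3.4184

Heun: k1 = f(x_n, u_n); k2 = f(x_n + h, u_n + h·k1); u_{n+1} = u_n + (h/2)·(k1 + k2).
x=0.000000, u=1.530000:
  k1 = f(0.000000, 1.530000) = 2.998800
  k2 = f(0.440000, 2.849472) = 5.584965
  u ← 1.530000 + (0.44/2)·(2.998800 + 5.584965) = 3.418428
u(0.44) ≈ 3.4184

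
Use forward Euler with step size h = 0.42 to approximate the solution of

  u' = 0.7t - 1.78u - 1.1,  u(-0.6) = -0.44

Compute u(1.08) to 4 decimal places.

-0.4116

Euler: u_{n+1} = u_n + h·f(t_n, u_n).
t=-0.600000, u=-0.440000: f=-0.736800 → u ← -0.440000 + 0.42·(-0.736800) = -0.749456
t=-0.180000, u=-0.749456: f=0.108032 → u ← -0.749456 + 0.42·0.108032 = -0.704083
t=0.240000, u=-0.704083: f=0.321267 → u ← -0.704083 + 0.42·0.321267 = -0.569150
t=0.660000, u=-0.569150: f=0.375088 → u ← -0.569150 + 0.42·0.375088 = -0.411614
u(1.08) ≈ -0.4116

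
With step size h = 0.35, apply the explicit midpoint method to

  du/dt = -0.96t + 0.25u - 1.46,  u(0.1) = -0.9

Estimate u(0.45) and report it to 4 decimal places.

-1.6094

Midpoint: k1 = f(t_n, u_n); k2 = f(t_n + h/2, u_n + (h/2)·k1); u_{n+1} = u_n + h·k2.
t=0.100000, u=-0.900000:
  k1 = f(0.100000, -0.900000) = -1.781000
  k2 = f(0.275000, -1.211675) = -2.026919
  u ← -0.900000 + 0.35·(-2.026919) = -1.609422
u(0.45) ≈ -1.6094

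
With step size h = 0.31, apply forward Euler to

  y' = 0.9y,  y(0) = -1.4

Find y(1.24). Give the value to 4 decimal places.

-3.7464

Euler: y_{n+1} = y_n + h·f(s_n, y_n).
s=0.000000, y=-1.400000: f=-1.260000 → y ← -1.400000 + 0.31·(-1.260000) = -1.790600
s=0.310000, y=-1.790600: f=-1.611540 → y ← -1.790600 + 0.31·(-1.611540) = -2.290177
s=0.620000, y=-2.290177: f=-2.061160 → y ← -2.290177 + 0.31·(-2.061160) = -2.929137
s=0.930000, y=-2.929137: f=-2.636223 → y ← -2.929137 + 0.31·(-2.636223) = -3.746366
y(1.24) ≈ -3.7464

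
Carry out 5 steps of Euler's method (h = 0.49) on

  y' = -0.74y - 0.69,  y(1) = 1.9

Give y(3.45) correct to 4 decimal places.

Euler: y_{n+1} = y_n + h·f(x_n, y_n).
x=1.000000, y=1.900000: f=-2.096000 → y ← 1.900000 + 0.49·(-2.096000) = 0.872960
x=1.490000, y=0.872960: f=-1.335990 → y ← 0.872960 + 0.49·(-1.335990) = 0.218325
x=1.980000, y=0.218325: f=-0.851560 → y ← 0.218325 + 0.49·(-0.851560) = -0.198940
x=2.470000, y=-0.198940: f=-0.542785 → y ← -0.198940 + 0.49·(-0.542785) = -0.464904
x=2.960000, y=-0.464904: f=-0.345971 → y ← -0.464904 + 0.49·(-0.345971) = -0.634430
y(3.45) ≈ -0.6344

-0.6344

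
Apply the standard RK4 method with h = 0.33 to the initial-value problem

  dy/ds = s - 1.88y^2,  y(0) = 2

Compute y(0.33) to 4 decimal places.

RK4: k1 = f(s_n, y_n); k2 = f(s_n + h/2, y_n + (h/2)·k1); k3 = f(s_n + h/2, y_n + (h/2)·k2); k4 = f(s_n + h, y_n + h·k3); y_{n+1} = y_n + (h/6)·(k1 + 2k2 + 2k3 + k4).
s=0.000000, y=2.000000:
  k1 = f(0.000000, 2.000000) = -7.520000
  k2 = f(0.165000, 0.759200) = -0.918603
  k3 = f(0.165000, 1.848430) = -6.258387
  k4 = f(0.330000, -0.065268) = 0.321991
  y ← 2.000000 + (0.33/6)·(k1 + 2k2 + 2k3 + k4) = 0.814641
y(0.33) ≈ 0.8146

0.8146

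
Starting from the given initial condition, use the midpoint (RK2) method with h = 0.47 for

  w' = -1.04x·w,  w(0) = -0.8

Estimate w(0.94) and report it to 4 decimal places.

-0.4921

Midpoint: k1 = f(x_n, w_n); k2 = f(x_n + h/2, w_n + (h/2)·k1); w_{n+1} = w_n + h·k2.
x=0.000000, w=-0.800000:
  k1 = f(0.000000, -0.800000) = 0.000000
  k2 = f(0.235000, -0.800000) = 0.195520
  w ← -0.800000 + 0.47·0.195520 = -0.708106
x=0.470000, w=-0.708106:
  k1 = f(0.470000, -0.708106) = 0.346122
  k2 = f(0.705000, -0.626767) = 0.459546
  w ← -0.708106 + 0.47·0.459546 = -0.492119
w(0.94) ≈ -0.4921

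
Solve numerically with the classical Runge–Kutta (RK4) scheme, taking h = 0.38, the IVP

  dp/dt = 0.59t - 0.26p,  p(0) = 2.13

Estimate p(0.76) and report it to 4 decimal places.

RK4: k1 = f(t_n, p_n); k2 = f(t_n + h/2, p_n + (h/2)·k1); k3 = f(t_n + h/2, p_n + (h/2)·k2); k4 = f(t_n + h, p_n + h·k3); p_{n+1} = p_n + (h/6)·(k1 + 2k2 + 2k3 + k4).
t=0.000000, p=2.130000:
  k1 = f(0.000000, 2.130000) = -0.553800
  k2 = f(0.190000, 2.024778) = -0.414342
  k3 = f(0.190000, 2.051275) = -0.421231
  k4 = f(0.380000, 1.969932) = -0.287982
  p ← 2.130000 + (0.38/6)·(k1 + 2k2 + 2k3 + k4) = 1.970848
t=0.380000, p=1.970848:
  k1 = f(0.380000, 1.970848) = -0.288220
  k2 = f(0.570000, 1.916086) = -0.161882
  k3 = f(0.570000, 1.940090) = -0.168123
  k4 = f(0.760000, 1.906961) = -0.047410
  p ← 1.970848 + (0.38/6)·(k1 + 2k2 + 2k3 + k4) = 1.907790
p(0.76) ≈ 1.9078

1.9078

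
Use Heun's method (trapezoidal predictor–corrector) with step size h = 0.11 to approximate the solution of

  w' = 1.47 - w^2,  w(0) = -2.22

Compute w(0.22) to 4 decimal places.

Heun: k1 = f(t_n, w_n); k2 = f(t_n + h, w_n + h·k1); w_{n+1} = w_n + (h/2)·(k1 + k2).
t=0.000000, w=-2.220000:
  k1 = f(0.000000, -2.220000) = -3.458400
  k2 = f(0.110000, -2.600424) = -5.292205
  w ← -2.220000 + (0.11/2)·(-3.458400 + (-5.292205)) = -2.701283
t=0.110000, w=-2.701283:
  k1 = f(0.110000, -2.701283) = -5.826931
  k2 = f(0.220000, -3.342246) = -9.700606
  w ← -2.701283 + (0.11/2)·(-5.826931 + (-9.700606)) = -3.555298
w(0.22) ≈ -3.5553

-3.5553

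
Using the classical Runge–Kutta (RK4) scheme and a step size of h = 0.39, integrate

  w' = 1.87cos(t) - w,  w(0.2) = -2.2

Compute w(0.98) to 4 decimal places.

-0.2169

RK4: k1 = f(t_n, w_n); k2 = f(t_n + h/2, w_n + (h/2)·k1); k3 = f(t_n + h/2, w_n + (h/2)·k2); k4 = f(t_n + h, w_n + h·k3); w_{n+1} = w_n + (h/6)·(k1 + 2k2 + 2k3 + k4).
t=0.200000, w=-2.200000:
  k1 = f(0.200000, -2.200000) = 4.032725
  k2 = f(0.395000, -1.413619) = 3.139622
  k3 = f(0.395000, -1.587774) = 3.313777
  k4 = f(0.590000, -0.907627) = 2.461486
  w ← -2.200000 + (0.39/6)·(k1 + 2k2 + 2k3 + k4) = -0.938934
t=0.590000, w=-0.938934:
  k1 = f(0.590000, -0.938934) = 2.492793
  k2 = f(0.785000, -0.452840) = 1.775656
  k3 = f(0.785000, -0.592682) = 1.915498
  k4 = f(0.980000, -0.191890) = 1.233522
  w ← -0.938934 + (0.39/6)·(k1 + 2k2 + 2k3 + k4) = -0.216874
w(0.98) ≈ -0.2169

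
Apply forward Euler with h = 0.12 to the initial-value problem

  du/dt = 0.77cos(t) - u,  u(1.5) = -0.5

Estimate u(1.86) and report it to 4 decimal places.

-0.3552

Euler: u_{n+1} = u_n + h·f(t_n, u_n).
t=1.500000, u=-0.500000: f=0.554468 → u ← -0.500000 + 0.12·0.554468 = -0.433464
t=1.620000, u=-0.433464: f=0.395592 → u ← -0.433464 + 0.12·0.395592 = -0.385993
t=1.740000, u=-0.385993: f=0.256327 → u ← -0.385993 + 0.12·0.256327 = -0.355234
u(1.86) ≈ -0.3552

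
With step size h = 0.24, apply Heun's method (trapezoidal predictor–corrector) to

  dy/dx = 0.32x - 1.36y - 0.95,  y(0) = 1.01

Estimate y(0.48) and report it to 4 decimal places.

Heun: k1 = f(x_n, y_n); k2 = f(x_n + h, y_n + h·k1); y_{n+1} = y_n + (h/2)·(k1 + k2).
x=0.000000, y=1.010000:
  k1 = f(0.000000, 1.010000) = -2.323600
  k2 = f(0.240000, 0.452336) = -1.488377
  y ← 1.010000 + (0.24/2)·(-2.323600 + (-1.488377)) = 0.552563
x=0.240000, y=0.552563:
  k1 = f(0.240000, 0.552563) = -1.624685
  k2 = f(0.480000, 0.162638) = -1.017588
  y ← 0.552563 + (0.24/2)·(-1.624685 + (-1.017588)) = 0.235490
y(0.48) ≈ 0.2355

0.2355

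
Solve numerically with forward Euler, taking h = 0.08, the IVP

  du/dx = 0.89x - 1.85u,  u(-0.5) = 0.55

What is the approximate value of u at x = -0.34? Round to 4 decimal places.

Euler: u_{n+1} = u_n + h·f(x_n, u_n).
x=-0.500000, u=0.550000: f=-1.462500 → u ← 0.550000 + 0.08·(-1.462500) = 0.433000
x=-0.420000, u=0.433000: f=-1.174850 → u ← 0.433000 + 0.08·(-1.174850) = 0.339012
u(-0.34) ≈ 0.3390

0.3390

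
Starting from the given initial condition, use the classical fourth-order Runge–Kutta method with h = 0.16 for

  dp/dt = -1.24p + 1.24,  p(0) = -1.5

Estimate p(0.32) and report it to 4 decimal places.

-0.6812

RK4: k1 = f(t_n, p_n); k2 = f(t_n + h/2, p_n + (h/2)·k1); k3 = f(t_n + h/2, p_n + (h/2)·k2); k4 = f(t_n + h, p_n + h·k3); p_{n+1} = p_n + (h/6)·(k1 + 2k2 + 2k3 + k4).
t=0.000000, p=-1.500000:
  k1 = f(0.000000, -1.500000) = 3.100000
  k2 = f(0.080000, -1.252000) = 2.792480
  k3 = f(0.080000, -1.276602) = 2.822986
  k4 = f(0.160000, -1.048322) = 2.539920
  p ← -1.500000 + (0.16/6)·(k1 + 2k2 + 2k3 + k4) = -1.050111
t=0.160000, p=-1.050111:
  k1 = f(0.160000, -1.050111) = 2.542137
  k2 = f(0.240000, -0.846740) = 2.289957
  k3 = f(0.240000, -0.866914) = 2.314973
  k4 = f(0.320000, -0.679715) = 2.082846
  p ← -1.050111 + (0.16/6)·(k1 + 2k2 + 2k3 + k4) = -0.681181
p(0.32) ≈ -0.6812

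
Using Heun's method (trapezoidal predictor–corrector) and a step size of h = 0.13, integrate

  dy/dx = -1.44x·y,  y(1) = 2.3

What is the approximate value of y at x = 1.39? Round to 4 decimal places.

1.1833

Heun: k1 = f(x_n, y_n); k2 = f(x_n + h, y_n + h·k1); y_{n+1} = y_n + (h/2)·(k1 + k2).
x=1.000000, y=2.300000:
  k1 = f(1.000000, 2.300000) = -3.312000
  k2 = f(1.130000, 1.869440) = -3.041953
  y ← 2.300000 + (0.13/2)·(-3.312000 + (-3.041953)) = 1.886993
x=1.130000, y=1.886993:
  k1 = f(1.130000, 1.886993) = -3.070515
  k2 = f(1.260000, 1.487826) = -2.699512
  y ← 1.886993 + (0.13/2)·(-3.070515 + (-2.699512)) = 1.511941
x=1.260000, y=1.511941:
  k1 = f(1.260000, 1.511941) = -2.743266
  k2 = f(1.390000, 1.155317) = -2.312482
  y ← 1.511941 + (0.13/2)·(-2.743266 + (-2.312482)) = 1.183318
y(1.39) ≈ 1.1833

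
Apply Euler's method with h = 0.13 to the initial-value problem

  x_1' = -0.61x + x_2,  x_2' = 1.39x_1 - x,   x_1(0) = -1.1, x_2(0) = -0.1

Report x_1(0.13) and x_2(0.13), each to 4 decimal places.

Euler on (x_1,x_2): x_1_{n+1} = x_1_n + h·x_1', x_2_{n+1} = x_2_n + h·x_2'.
0.000000: (-1.100000, -0.100000); f=(-0.100000, -1.529000) → (-1.113000, -0.298770)
(x_1(0.13), x_2(0.13)) ≈ (-1.1130, -0.2988)

-1.1130, -0.2988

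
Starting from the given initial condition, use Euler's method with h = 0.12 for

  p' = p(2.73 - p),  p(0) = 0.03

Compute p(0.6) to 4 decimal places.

Euler: p_{n+1} = p_n + h·f(t_n, p_n).
t=0.000000, p=0.030000: f=0.081000 → p ← 0.030000 + 0.12·0.081000 = 0.039720
t=0.120000, p=0.039720: f=0.106858 → p ← 0.039720 + 0.12·0.106858 = 0.052543
t=0.240000, p=0.052543: f=0.140681 → p ← 0.052543 + 0.12·0.140681 = 0.069425
t=0.360000, p=0.069425: f=0.184710 → p ← 0.069425 + 0.12·0.184710 = 0.091590
t=0.480000, p=0.091590: f=0.241652 → p ← 0.091590 + 0.12·0.241652 = 0.120588
p(0.6) ≈ 0.1206

0.1206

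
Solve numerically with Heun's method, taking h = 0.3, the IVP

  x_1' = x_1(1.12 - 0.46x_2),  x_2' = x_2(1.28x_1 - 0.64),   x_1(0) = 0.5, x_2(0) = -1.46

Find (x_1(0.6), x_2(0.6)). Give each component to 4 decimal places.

1.4460, -1.9031

Heun on (x_1,x_2): k1 = f(s_n, state_n); k2 = f(s_n + h, state_n + h·k1); state_{n+1} = state_n + (h/2)·(k1 + k2).
0.000000: (0.500000, -1.460000)
  k1 = (0.895800, 0.000000)
  predictor → (0.768740, -1.460000)
  k2 = (1.377275, -0.502221)
  → (0.840961, -1.535333)
0.300000: (0.840961, -1.535333)
  k1 = (1.535808, -0.670066)
  predictor → (1.301704, -1.736353)
  k2 = (2.497608, -1.781812)
  → (1.445974, -1.903115)
(x_1(0.6), x_2(0.6)) ≈ (1.4460, -1.9031)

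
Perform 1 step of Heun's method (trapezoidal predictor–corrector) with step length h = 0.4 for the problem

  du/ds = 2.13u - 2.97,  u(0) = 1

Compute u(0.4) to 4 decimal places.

0.5209

Heun: k1 = f(s_n, u_n); k2 = f(s_n + h, u_n + h·k1); u_{n+1} = u_n + (h/2)·(k1 + k2).
s=0.000000, u=1.000000:
  k1 = f(0.000000, 1.000000) = -0.840000
  k2 = f(0.400000, 0.664000) = -1.555680
  u ← 1.000000 + (0.4/2)·(-0.840000 + (-1.555680)) = 0.520864
u(0.4) ≈ 0.5209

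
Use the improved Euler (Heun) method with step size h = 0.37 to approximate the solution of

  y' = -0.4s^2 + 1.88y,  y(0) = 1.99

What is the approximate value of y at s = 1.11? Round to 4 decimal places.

Heun: k1 = f(s_n, y_n); k2 = f(s_n + h, y_n + h·k1); y_{n+1} = y_n + (h/2)·(k1 + k2).
s=0.000000, y=1.990000:
  k1 = f(0.000000, 1.990000) = 3.741200
  k2 = f(0.370000, 3.374244) = 6.288819
  y ← 1.990000 + (0.37/2)·(3.741200 + 6.288819) = 3.845553
s=0.370000, y=3.845553:
  k1 = f(0.370000, 3.845553) = 7.174881
  k2 = f(0.740000, 6.500259) = 12.001447
  y ← 3.845553 + (0.37/2)·(7.174881 + 12.001447) = 7.393174
s=0.740000, y=7.393174:
  k1 = f(0.740000, 7.393174) = 13.680127
  k2 = f(1.110000, 12.454821) = 22.922224
  y ← 7.393174 + (0.37/2)·(13.680127 + 22.922224) = 14.164609
y(1.11) ≈ 14.1646

14.1646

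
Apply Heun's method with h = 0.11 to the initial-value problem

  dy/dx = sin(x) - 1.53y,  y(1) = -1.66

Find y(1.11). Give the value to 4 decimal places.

Heun: k1 = f(x_n, y_n); k2 = f(x_n + h, y_n + h·k1); y_{n+1} = y_n + (h/2)·(k1 + k2).
x=1.000000, y=-1.660000:
  k1 = f(1.000000, -1.660000) = 3.381271
  k2 = f(1.110000, -1.288060) = 2.866431
  y ← -1.660000 + (0.11/2)·(3.381271 + 2.866431) = -1.316376
y(1.11) ≈ -1.3164

-1.3164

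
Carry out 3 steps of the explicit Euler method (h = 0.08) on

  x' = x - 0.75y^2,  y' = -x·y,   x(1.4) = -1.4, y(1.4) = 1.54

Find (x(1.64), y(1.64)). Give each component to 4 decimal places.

-2.3452, 2.2436

Euler on (x,y): x_{n+1} = x_n + h·x', y_{n+1} = y_n + h·y'.
1.400000: (-1.400000, 1.540000); f=(-3.178700, 2.156000) → (-1.654296, 1.712480)
1.480000: (-1.654296, 1.712480); f=(-3.853737, 2.832949) → (-1.962595, 1.939116)
1.560000: (-1.962595, 1.939116); f=(-4.782723, 3.805699) → (-2.345213, 2.243572)
(x(1.64), y(1.64)) ≈ (-2.3452, 2.2436)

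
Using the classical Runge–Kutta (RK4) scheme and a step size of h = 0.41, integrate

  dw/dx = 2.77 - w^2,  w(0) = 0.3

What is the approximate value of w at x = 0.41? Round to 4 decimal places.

1.1579

RK4: k1 = f(x_n, w_n); k2 = f(x_n + h/2, w_n + (h/2)·k1); k3 = f(x_n + h/2, w_n + (h/2)·k2); k4 = f(x_n + h, w_n + h·k3); w_{n+1} = w_n + (h/6)·(k1 + 2k2 + 2k3 + k4).
x=0.000000, w=0.300000:
  k1 = f(0.000000, 0.300000) = 2.680000
  k2 = f(0.205000, 0.849400) = 2.048520
  k3 = f(0.205000, 0.719947) = 2.251677
  k4 = f(0.410000, 1.223188) = 1.273812
  w ← 0.300000 + (0.41/6)·(k1 + 2k2 + 2k3 + k4) = 1.157871
w(0.41) ≈ 1.1579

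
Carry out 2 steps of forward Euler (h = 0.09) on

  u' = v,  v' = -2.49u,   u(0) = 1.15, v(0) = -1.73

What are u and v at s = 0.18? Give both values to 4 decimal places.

Euler on (u,v): u_{n+1} = u_n + h·u', v_{n+1} = v_n + h·v'.
0.000000: (1.150000, -1.730000); f=(-1.730000, -2.863500) → (0.994300, -1.987715)
0.090000: (0.994300, -1.987715); f=(-1.987715, -2.475807) → (0.815406, -2.210538)
(u(0.18), v(0.18)) ≈ (0.8154, -2.2105)

0.8154, -2.2105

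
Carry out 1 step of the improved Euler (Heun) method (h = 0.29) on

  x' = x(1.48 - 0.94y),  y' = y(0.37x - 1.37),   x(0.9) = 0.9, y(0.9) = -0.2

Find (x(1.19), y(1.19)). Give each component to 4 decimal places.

Heun on (x,y): k1 = f(s_n, state_n); k2 = f(s_n + h, state_n + h·k1); state_{n+1} = state_n + (h/2)·(k1 + k2).
0.900000: (0.900000, -0.200000)
  k1 = (1.501200, 0.207400)
  predictor → (1.335348, -0.139854)
  k2 = (2.151864, 0.122501)
  → (1.429694, -0.152164)
(x(1.19), y(1.19)) ≈ (1.4297, -0.1522)

1.4297, -0.1522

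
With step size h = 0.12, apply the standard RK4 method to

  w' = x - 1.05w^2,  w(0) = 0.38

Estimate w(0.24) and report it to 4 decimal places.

0.3739

RK4: k1 = f(x_n, w_n); k2 = f(x_n + h/2, w_n + (h/2)·k1); k3 = f(x_n + h/2, w_n + (h/2)·k2); k4 = f(x_n + h, w_n + h·k3); w_{n+1} = w_n + (h/6)·(k1 + 2k2 + 2k3 + k4).
x=0.000000, w=0.380000:
  k1 = f(0.000000, 0.380000) = -0.151620
  k2 = f(0.060000, 0.370903) = -0.084447
  k3 = f(0.060000, 0.374933) = -0.087604
  k4 = f(0.120000, 0.369488) = -0.023347
  w ← 0.380000 + (0.12/6)·(k1 + 2k2 + 2k3 + k4) = 0.369619
x=0.120000, w=0.369619:
  k1 = f(0.120000, 0.369619) = -0.023449
  k2 = f(0.180000, 0.368212) = 0.037641
  k3 = f(0.180000, 0.371877) = 0.034793
  k4 = f(0.240000, 0.373794) = 0.093292
  w ← 0.369619 + (0.12/6)·(k1 + 2k2 + 2k3 + k4) = 0.373913
w(0.24) ≈ 0.3739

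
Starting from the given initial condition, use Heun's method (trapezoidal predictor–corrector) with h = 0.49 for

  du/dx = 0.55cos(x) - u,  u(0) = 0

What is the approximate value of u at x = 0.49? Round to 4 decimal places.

Heun: k1 = f(x_n, u_n); k2 = f(x_n + h, u_n + h·k1); u_{n+1} = u_n + (h/2)·(k1 + k2).
x=0.000000, u=0.000000:
  k1 = f(0.000000, 0.000000) = 0.550000
  k2 = f(0.490000, 0.269500) = 0.215783
  u ← 0.000000 + (0.49/2)·(0.550000 + 0.215783) = 0.187617
u(0.49) ≈ 0.1876

0.1876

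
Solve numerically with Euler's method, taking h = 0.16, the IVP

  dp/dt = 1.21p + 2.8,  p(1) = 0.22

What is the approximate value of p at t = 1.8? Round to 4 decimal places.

Euler: p_{n+1} = p_n + h·f(t_n, p_n).
t=1.000000, p=0.220000: f=3.066200 → p ← 0.220000 + 0.16·3.066200 = 0.710592
t=1.160000, p=0.710592: f=3.659816 → p ← 0.710592 + 0.16·3.659816 = 1.296163
t=1.320000, p=1.296163: f=4.368357 → p ← 1.296163 + 0.16·4.368357 = 1.995100
t=1.480000, p=1.995100: f=5.214071 → p ← 1.995100 + 0.16·5.214071 = 2.829351
t=1.640000, p=2.829351: f=6.223515 → p ← 2.829351 + 0.16·6.223515 = 3.825113
p(1.8) ≈ 3.8251

3.8251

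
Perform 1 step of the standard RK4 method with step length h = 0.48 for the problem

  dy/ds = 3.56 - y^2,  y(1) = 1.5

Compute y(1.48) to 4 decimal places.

RK4: k1 = f(s_n, y_n); k2 = f(s_n + h/2, y_n + (h/2)·k1); k3 = f(s_n + h/2, y_n + (h/2)·k2); k4 = f(s_n + h, y_n + h·k3); y_{n+1} = y_n + (h/6)·(k1 + 2k2 + 2k3 + k4).
s=1.000000, y=1.500000:
  k1 = f(1.000000, 1.500000) = 1.310000
  k2 = f(1.240000, 1.814400) = 0.267953
  k3 = f(1.240000, 1.564309) = 1.112938
  k4 = f(1.480000, 2.034210) = -0.578012
  y ← 1.500000 + (0.48/6)·(k1 + 2k2 + 2k3 + k4) = 1.779502
y(1.48) ≈ 1.7795

1.7795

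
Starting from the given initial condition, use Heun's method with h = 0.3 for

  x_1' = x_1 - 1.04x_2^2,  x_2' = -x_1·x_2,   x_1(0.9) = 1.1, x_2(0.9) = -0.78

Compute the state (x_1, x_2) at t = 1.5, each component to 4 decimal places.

Heun on (x_1,x_2): k1 = f(t_n, state_n); k2 = f(t_n + h, state_n + h·k1); state_{n+1} = state_n + (h/2)·(k1 + k2).
0.900000: (1.100000, -0.780000)
  k1 = (0.467264, 0.858000)
  predictor → (1.240179, -0.522600)
  k2 = (0.956144, 0.648118)
  → (1.313511, -0.554082)
1.200000: (1.313511, -0.554082)
  k1 = (0.994224, 0.727793)
  predictor → (1.611778, -0.335744)
  k2 = (1.494545, 0.541145)
  → (1.686827, -0.363742)
(x_1(1.5), x_2(1.5)) ≈ (1.6868, -0.3637)

1.6868, -0.3637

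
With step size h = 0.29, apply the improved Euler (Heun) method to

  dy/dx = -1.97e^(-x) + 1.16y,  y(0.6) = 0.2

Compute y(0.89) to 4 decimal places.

-0.0482

Heun: k1 = f(x_n, y_n); k2 = f(x_n + h, y_n + h·k1); y_{n+1} = y_n + (h/2)·(k1 + k2).
x=0.600000, y=0.200000:
  k1 = f(0.600000, 0.200000) = -0.849159
  k2 = f(0.890000, -0.046256) = -0.862649
  y ← 0.200000 + (0.29/2)·(-0.849159 + (-0.862649)) = -0.048212
y(0.89) ≈ -0.0482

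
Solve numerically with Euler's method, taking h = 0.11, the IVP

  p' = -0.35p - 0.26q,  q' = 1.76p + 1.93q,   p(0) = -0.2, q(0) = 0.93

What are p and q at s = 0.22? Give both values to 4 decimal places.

-0.2416, 1.2775

Euler on (p,q): p_{n+1} = p_n + h·p', q_{n+1} = q_n + h·q'.
0.000000: (-0.200000, 0.930000); f=(-0.171800, 1.442900) → (-0.218898, 1.088719)
0.110000: (-0.218898, 1.088719); f=(-0.206453, 1.715967) → (-0.241608, 1.277475)
(p(0.22), q(0.22)) ≈ (-0.2416, 1.2775)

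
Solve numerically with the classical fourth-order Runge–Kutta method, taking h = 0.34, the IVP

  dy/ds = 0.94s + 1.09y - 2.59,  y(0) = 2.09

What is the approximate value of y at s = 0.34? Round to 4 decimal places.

2.0233

RK4: k1 = f(s_n, y_n); k2 = f(s_n + h/2, y_n + (h/2)·k1); k3 = f(s_n + h/2, y_n + (h/2)·k2); k4 = f(s_n + h, y_n + h·k3); y_{n+1} = y_n + (h/6)·(k1 + 2k2 + 2k3 + k4).
s=0.000000, y=2.090000:
  k1 = f(0.000000, 2.090000) = -0.311900
  k2 = f(0.170000, 2.036977) = -0.209895
  k3 = f(0.170000, 2.054318) = -0.190994
  k4 = f(0.340000, 2.025062) = -0.063082
  y ← 2.090000 + (0.34/6)·(k1 + 2k2 + 2k3 + k4) = 2.023317
y(0.34) ≈ 2.0233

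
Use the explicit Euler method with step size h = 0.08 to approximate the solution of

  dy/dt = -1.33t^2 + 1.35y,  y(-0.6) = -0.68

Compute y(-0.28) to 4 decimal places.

-1.1489

Euler: y_{n+1} = y_n + h·f(t_n, y_n).
t=-0.600000, y=-0.680000: f=-1.396800 → y ← -0.680000 + 0.08·(-1.396800) = -0.791744
t=-0.520000, y=-0.791744: f=-1.428486 → y ← -0.791744 + 0.08·(-1.428486) = -0.906023
t=-0.440000, y=-0.906023: f=-1.480619 → y ← -0.906023 + 0.08·(-1.480619) = -1.024472
t=-0.360000, y=-1.024472: f=-1.555406 → y ← -1.024472 + 0.08·(-1.555406) = -1.148905
y(-0.28) ≈ -1.1489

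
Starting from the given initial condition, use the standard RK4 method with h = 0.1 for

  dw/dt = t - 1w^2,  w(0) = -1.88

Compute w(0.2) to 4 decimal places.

-2.9834

RK4: k1 = f(t_n, w_n); k2 = f(t_n + h/2, w_n + (h/2)·k1); k3 = f(t_n + h/2, w_n + (h/2)·k2); k4 = f(t_n + h, w_n + h·k3); w_{n+1} = w_n + (h/6)·(k1 + 2k2 + 2k3 + k4).
t=0.000000, w=-1.880000:
  k1 = f(0.000000, -1.880000) = -3.534400
  k2 = f(0.050000, -2.056720) = -4.180097
  k3 = f(0.050000, -2.089005) = -4.313941
  k4 = f(0.100000, -2.311394) = -5.242543
  w ← -1.880000 + (0.1/6)·(k1 + 2k2 + 2k3 + k4) = -2.309417
t=0.100000, w=-2.309417:
  k1 = f(0.100000, -2.309417) = -5.233407
  k2 = f(0.150000, -2.571087) = -6.460490
  k3 = f(0.150000, -2.632442) = -6.779748
  k4 = f(0.200000, -2.987392) = -8.724510
  w ← -2.309417 + (0.1/6)·(k1 + 2k2 + 2k3 + k4) = -2.983390
w(0.2) ≈ -2.9834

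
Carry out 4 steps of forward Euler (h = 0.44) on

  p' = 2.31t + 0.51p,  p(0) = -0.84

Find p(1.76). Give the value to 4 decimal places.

1.2194

Euler: p_{n+1} = p_n + h·f(t_n, p_n).
t=0.000000, p=-0.840000: f=-0.428400 → p ← -0.840000 + 0.44·(-0.428400) = -1.028496
t=0.440000, p=-1.028496: f=0.491867 → p ← -1.028496 + 0.44·0.491867 = -0.812075
t=0.880000, p=-0.812075: f=1.618642 → p ← -0.812075 + 0.44·1.618642 = -0.099872
t=1.320000, p=-0.099872: f=2.998265 → p ← -0.099872 + 0.44·2.998265 = 1.219365
p(1.76) ≈ 1.2194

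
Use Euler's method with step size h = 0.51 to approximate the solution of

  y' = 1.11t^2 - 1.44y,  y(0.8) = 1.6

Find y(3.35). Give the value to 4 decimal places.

Euler: y_{n+1} = y_n + h·f(t_n, y_n).
t=0.800000, y=1.600000: f=-1.593600 → y ← 1.600000 + 0.51·(-1.593600) = 0.787264
t=1.310000, y=0.787264: f=0.771211 → y ← 0.787264 + 0.51·0.771211 = 1.180582
t=1.820000, y=1.180582: f=1.976727 → y ← 1.180582 + 0.51·1.976727 = 2.188712
t=2.330000, y=2.188712: f=2.874334 → y ← 2.188712 + 0.51·2.874334 = 3.654622
t=2.840000, y=3.654622: f=3.690160 → y ← 3.654622 + 0.51·3.690160 = 5.536604
y(3.35) ≈ 5.5366

5.5366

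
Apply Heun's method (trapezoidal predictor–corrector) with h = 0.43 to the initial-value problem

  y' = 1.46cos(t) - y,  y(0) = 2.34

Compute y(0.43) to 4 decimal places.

2.0144

Heun: k1 = f(t_n, y_n); k2 = f(t_n + h, y_n + h·k1); y_{n+1} = y_n + (h/2)·(k1 + k2).
t=0.000000, y=2.340000:
  k1 = f(0.000000, 2.340000) = -0.880000
  k2 = f(0.430000, 1.961600) = -0.634510
  y ← 2.340000 + (0.43/2)·(-0.880000 + (-0.634510)) = 2.014380
y(0.43) ≈ 2.0144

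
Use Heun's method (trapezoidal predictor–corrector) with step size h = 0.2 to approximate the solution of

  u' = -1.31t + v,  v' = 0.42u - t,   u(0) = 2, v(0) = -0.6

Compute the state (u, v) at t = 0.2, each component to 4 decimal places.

1.8706, -0.4570

Heun on (u,v): k1 = f(t_n, state_n); k2 = f(t_n + h, state_n + h·k1); state_{n+1} = state_n + (h/2)·(k1 + k2).
0.000000: (2.000000, -0.600000)
  k1 = (-0.600000, 0.840000)
  predictor → (1.880000, -0.432000)
  k2 = (-0.694000, 0.589600)
  → (1.870600, -0.457040)
(u(0.2), v(0.2)) ≈ (1.8706, -0.4570)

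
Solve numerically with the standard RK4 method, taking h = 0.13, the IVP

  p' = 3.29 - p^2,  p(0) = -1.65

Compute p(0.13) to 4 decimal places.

RK4: k1 = f(x_n, p_n); k2 = f(x_n + h/2, p_n + (h/2)·k1); k3 = f(x_n + h/2, p_n + (h/2)·k2); k4 = f(x_n + h, p_n + h·k3); p_{n+1} = p_n + (h/6)·(k1 + 2k2 + 2k3 + k4).
x=0.000000, p=-1.650000:
  k1 = f(0.000000, -1.650000) = 0.567500
  k2 = f(0.065000, -1.613112) = 0.687868
  k3 = f(0.065000, -1.605289) = 0.713049
  k4 = f(0.130000, -1.557304) = 0.864805
  p ← -1.650000 + (0.13/6)·(k1 + 2k2 + 2k3 + k4) = -1.558260
p(0.13) ≈ -1.5583

-1.5583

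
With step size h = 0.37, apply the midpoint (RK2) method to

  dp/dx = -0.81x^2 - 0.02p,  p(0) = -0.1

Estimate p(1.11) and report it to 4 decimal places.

-0.4552

Midpoint: k1 = f(x_n, p_n); k2 = f(x_n + h/2, p_n + (h/2)·k1); p_{n+1} = p_n + h·k2.
x=0.000000, p=-0.100000:
  k1 = f(0.000000, -0.100000) = 0.002000
  k2 = f(0.185000, -0.099630) = -0.025730
  p ← -0.100000 + 0.37·(-0.025730) = -0.109520
x=0.370000, p=-0.109520:
  k1 = f(0.370000, -0.109520) = -0.108699
  k2 = f(0.555000, -0.129629) = -0.246908
  p ← -0.109520 + 0.37·(-0.246908) = -0.200876
x=0.740000, p=-0.200876:
  k1 = f(0.740000, -0.200876) = -0.439538
  k2 = f(0.925000, -0.282190) = -0.687412
  p ← -0.200876 + 0.37·(-0.687412) = -0.455218
p(1.11) ≈ -0.4552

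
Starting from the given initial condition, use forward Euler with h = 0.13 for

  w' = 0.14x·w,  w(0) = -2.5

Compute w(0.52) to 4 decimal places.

-2.5356

Euler: w_{n+1} = w_n + h·f(x_n, w_n).
x=0.000000, w=-2.500000: f=0.000000 → w ← -2.500000 + 0.13·0.000000 = -2.500000
x=0.130000, w=-2.500000: f=-0.045500 → w ← -2.500000 + 0.13·(-0.045500) = -2.505915
x=0.260000, w=-2.505915: f=-0.091215 → w ← -2.505915 + 0.13·(-0.091215) = -2.517773
x=0.390000, w=-2.517773: f=-0.137470 → w ← -2.517773 + 0.13·(-0.137470) = -2.535644
w(0.52) ≈ -2.5356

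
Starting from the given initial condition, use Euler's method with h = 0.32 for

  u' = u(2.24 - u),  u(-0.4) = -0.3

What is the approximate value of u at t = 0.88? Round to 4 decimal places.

-5.0280

Euler: u_{n+1} = u_n + h·f(t_n, u_n).
t=-0.400000, u=-0.300000: f=-0.762000 → u ← -0.300000 + 0.32·(-0.762000) = -0.543840
t=-0.080000, u=-0.543840: f=-1.513964 → u ← -0.543840 + 0.32·(-1.513964) = -1.028308
t=0.240000, u=-1.028308: f=-3.360829 → u ← -1.028308 + 0.32·(-3.360829) = -2.103774
t=0.560000, u=-2.103774: f=-9.138316 → u ← -2.103774 + 0.32·(-9.138316) = -5.028035
u(0.88) ≈ -5.0280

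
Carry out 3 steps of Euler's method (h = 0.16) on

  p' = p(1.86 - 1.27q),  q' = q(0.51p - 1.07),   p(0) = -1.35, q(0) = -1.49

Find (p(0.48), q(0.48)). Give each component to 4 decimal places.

Euler on (p,q): p_{n+1} = p_n + h·p', q_{n+1} = q_n + h·q'.
0.000000: (-1.350000, -1.490000); f=(-5.065605, 2.620165) → (-2.160497, -1.070774)
0.160000: (-2.160497, -1.070774); f=(-6.956546, 2.325563) → (-3.273544, -0.698683)
0.320000: (-3.273544, -0.698683); f=(-8.993499, 1.914049) → (-4.712504, -0.392436)
(p(0.48), q(0.48)) ≈ (-4.7125, -0.3924)

-4.7125, -0.3924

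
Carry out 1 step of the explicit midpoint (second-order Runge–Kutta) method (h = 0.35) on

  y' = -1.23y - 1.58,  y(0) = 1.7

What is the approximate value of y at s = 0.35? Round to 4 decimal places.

Midpoint: k1 = f(s_n, y_n); k2 = f(s_n + h/2, y_n + (h/2)·k1); y_{n+1} = y_n + h·k2.
s=0.000000, y=1.700000:
  k1 = f(0.000000, 1.700000) = -3.671000
  k2 = f(0.175000, 1.057575) = -2.880817
  y ← 1.700000 + 0.35·(-2.880817) = 0.691714
y(0.35) ≈ 0.6917

0.6917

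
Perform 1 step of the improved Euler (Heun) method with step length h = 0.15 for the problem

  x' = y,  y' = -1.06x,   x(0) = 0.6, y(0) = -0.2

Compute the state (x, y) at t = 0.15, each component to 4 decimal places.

Heun on (x,y): k1 = f(t_n, state_n); k2 = f(t_n + h, state_n + h·k1); state_{n+1} = state_n + (h/2)·(k1 + k2).
0.000000: (0.600000, -0.200000)
  k1 = (-0.200000, -0.636000)
  predictor → (0.570000, -0.295400)
  k2 = (-0.295400, -0.604200)
  → (0.562845, -0.293015)
(x(0.15), y(0.15)) ≈ (0.5628, -0.2930)

0.5628, -0.2930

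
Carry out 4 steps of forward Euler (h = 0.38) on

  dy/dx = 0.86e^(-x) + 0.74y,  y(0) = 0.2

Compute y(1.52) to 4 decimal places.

Euler: y_{n+1} = y_n + h·f(x_n, y_n).
x=0.000000, y=0.200000: f=1.008000 → y ← 0.200000 + 0.38·1.008000 = 0.583040
x=0.380000, y=0.583040: f=1.019570 → y ← 0.583040 + 0.38·1.019570 = 0.970477
x=0.760000, y=0.970477: f=1.120346 → y ← 0.970477 + 0.38·1.120346 = 1.396208
x=1.140000, y=1.396208: f=1.308238 → y ← 1.396208 + 0.38·1.308238 = 1.893339
y(1.52) ≈ 1.8933

1.8933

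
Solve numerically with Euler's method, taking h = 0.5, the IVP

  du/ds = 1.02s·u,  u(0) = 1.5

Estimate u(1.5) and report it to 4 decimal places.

2.8426

Euler: u_{n+1} = u_n + h·f(s_n, u_n).
s=0.000000, u=1.500000: f=0.000000 → u ← 1.500000 + 0.5·0.000000 = 1.500000
s=0.500000, u=1.500000: f=0.765000 → u ← 1.500000 + 0.5·0.765000 = 1.882500
s=1.000000, u=1.882500: f=1.920150 → u ← 1.882500 + 0.5·1.920150 = 2.842575
u(1.5) ≈ 2.8426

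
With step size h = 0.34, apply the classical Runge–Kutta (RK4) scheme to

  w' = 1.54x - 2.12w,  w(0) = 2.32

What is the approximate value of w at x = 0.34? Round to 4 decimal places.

1.2032

RK4: k1 = f(x_n, w_n); k2 = f(x_n + h/2, w_n + (h/2)·k1); k3 = f(x_n + h/2, w_n + (h/2)·k2); k4 = f(x_n + h, w_n + h·k3); w_{n+1} = w_n + (h/6)·(k1 + 2k2 + 2k3 + k4).
x=0.000000, w=2.320000:
  k1 = f(0.000000, 2.320000) = -4.918400
  k2 = f(0.170000, 1.483872) = -2.884009
  k3 = f(0.170000, 1.829719) = -3.617203
  k4 = f(0.340000, 1.090151) = -1.787520
  w ← 2.320000 + (0.34/6)·(k1 + 2k2 + 2k3 + k4) = 1.203194
w(0.34) ≈ 1.2032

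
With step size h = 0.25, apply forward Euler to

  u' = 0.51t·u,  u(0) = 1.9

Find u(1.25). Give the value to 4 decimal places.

Euler: u_{n+1} = u_n + h·f(t_n, u_n).
t=0.000000, u=1.900000: f=0.000000 → u ← 1.900000 + 0.25·0.000000 = 1.900000
t=0.250000, u=1.900000: f=0.242250 → u ← 1.900000 + 0.25·0.242250 = 1.960562
t=0.500000, u=1.960562: f=0.499943 → u ← 1.960562 + 0.25·0.499943 = 2.085548
t=0.750000, u=2.085548: f=0.797722 → u ← 2.085548 + 0.25·0.797722 = 2.284979
t=1.000000, u=2.284979: f=1.165339 → u ← 2.284979 + 0.25·1.165339 = 2.576314
u(1.25) ≈ 2.5763

2.5763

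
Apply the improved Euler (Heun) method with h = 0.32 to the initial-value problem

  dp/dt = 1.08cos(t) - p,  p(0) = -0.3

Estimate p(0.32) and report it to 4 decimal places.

0.0622

Heun: k1 = f(t_n, p_n); k2 = f(t_n + h, p_n + h·k1); p_{n+1} = p_n + (h/2)·(k1 + k2).
t=0.000000, p=-0.300000:
  k1 = f(0.000000, -0.300000) = 1.380000
  k2 = f(0.320000, 0.141600) = 0.883574
  p ← -0.300000 + (0.32/2)·(1.380000 + 0.883574) = 0.062172
p(0.32) ≈ 0.0622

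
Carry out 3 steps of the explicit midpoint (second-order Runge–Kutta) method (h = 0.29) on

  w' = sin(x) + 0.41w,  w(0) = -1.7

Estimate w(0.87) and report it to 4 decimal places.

Midpoint: k1 = f(x_n, w_n); k2 = f(x_n + h/2, w_n + (h/2)·k1); w_{n+1} = w_n + h·k2.
x=0.000000, w=-1.700000:
  k1 = f(0.000000, -1.700000) = -0.697000
  k2 = f(0.145000, -1.801065) = -0.593944
  w ← -1.700000 + 0.29·(-0.593944) = -1.872244
x=0.290000, w=-1.872244:
  k1 = f(0.290000, -1.872244) = -0.481668
  k2 = f(0.435000, -1.942086) = -0.374845
  w ← -1.872244 + 0.29·(-0.374845) = -1.980949
x=0.580000, w=-1.980949:
  k1 = f(0.580000, -1.980949) = -0.264165
  k2 = f(0.725000, -2.019253) = -0.164758
  w ← -1.980949 + 0.29·(-0.164758) = -2.028729
w(0.87) ≈ -2.0287

-2.0287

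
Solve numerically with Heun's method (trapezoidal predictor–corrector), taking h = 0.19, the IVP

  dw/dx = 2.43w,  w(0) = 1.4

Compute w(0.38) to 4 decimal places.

Heun: k1 = f(x_n, w_n); k2 = f(x_n + h, w_n + h·k1); w_{n+1} = w_n + (h/2)·(k1 + k2).
x=0.000000, w=1.400000:
  k1 = f(0.000000, 1.400000) = 3.402000
  k2 = f(0.190000, 2.046380) = 4.972703
  w ← 1.400000 + (0.19/2)·(3.402000 + 4.972703) = 2.195597
x=0.190000, w=2.195597:
  k1 = f(0.190000, 2.195597) = 5.335300
  k2 = f(0.380000, 3.209304) = 7.798608
  w ← 2.195597 + (0.19/2)·(5.335300 + 7.798608) = 3.443318
w(0.38) ≈ 3.4433

3.4433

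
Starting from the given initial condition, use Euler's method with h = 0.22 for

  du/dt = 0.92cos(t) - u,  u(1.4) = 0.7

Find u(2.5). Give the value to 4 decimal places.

-0.0286

Euler: u_{n+1} = u_n + h·f(t_n, u_n).
t=1.400000, u=0.700000: f=-0.543630 → u ← 0.700000 + 0.22·(-0.543630) = 0.580401
t=1.620000, u=0.580401: f=-0.625650 → u ← 0.580401 + 0.22·(-0.625650) = 0.442758
t=1.840000, u=0.442758: f=-0.687445 → u ← 0.442758 + 0.22·(-0.687445) = 0.291520
t=2.060000, u=0.291520: f=-0.723850 → u ← 0.291520 + 0.22·(-0.723850) = 0.132273
t=2.280000, u=0.132273: f=-0.731405 → u ← 0.132273 + 0.22·(-0.731405) = -0.028636
u(2.5) ≈ -0.0286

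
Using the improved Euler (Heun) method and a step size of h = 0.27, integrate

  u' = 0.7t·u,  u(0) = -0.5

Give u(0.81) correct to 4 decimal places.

Heun: k1 = f(t_n, u_n); k2 = f(t_n + h, u_n + h·k1); u_{n+1} = u_n + (h/2)·(k1 + k2).
t=0.000000, u=-0.500000:
  k1 = f(0.000000, -0.500000) = 0.000000
  k2 = f(0.270000, -0.500000) = -0.094500
  u ← -0.500000 + (0.27/2)·(0.000000 + (-0.094500)) = -0.512757
t=0.270000, u=-0.512757:
  k1 = f(0.270000, -0.512757) = -0.096911
  k2 = f(0.540000, -0.538924) = -0.203713
  u ← -0.512757 + (0.27/2)·(-0.096911 + (-0.203713)) = -0.553342
t=0.540000, u=-0.553342:
  k1 = f(0.540000, -0.553342) = -0.209163
  k2 = f(0.810000, -0.609816) = -0.345766
  u ← -0.553342 + (0.27/2)·(-0.209163 + (-0.345766)) = -0.628257
u(0.81) ≈ -0.6283

-0.6283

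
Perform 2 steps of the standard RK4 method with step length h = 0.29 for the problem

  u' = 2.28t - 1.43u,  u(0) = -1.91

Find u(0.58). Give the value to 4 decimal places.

-0.5372

RK4: k1 = f(t_n, u_n); k2 = f(t_n + h/2, u_n + (h/2)·k1); k3 = f(t_n + h/2, u_n + (h/2)·k2); k4 = f(t_n + h, u_n + h·k3); u_{n+1} = u_n + (h/6)·(k1 + 2k2 + 2k3 + k4).
t=0.000000, u=-1.910000:
  k1 = f(0.000000, -1.910000) = 2.731300
  k2 = f(0.145000, -1.513961) = 2.495565
  k3 = f(0.145000, -1.548143) = 2.544445
  k4 = f(0.290000, -1.172111) = 2.337319
  u ← -1.910000 + (0.29/6)·(k1 + 2k2 + 2k3 + k4) = -1.177816
t=0.290000, u=-1.177816:
  k1 = f(0.290000, -1.177816) = 2.345477
  k2 = f(0.435000, -0.837722) = 2.189742
  k3 = f(0.435000, -0.860303) = 2.222034
  k4 = f(0.580000, -0.533426) = 2.085199
  u ← -1.177816 + (0.29/6)·(k1 + 2k2 + 2k3 + k4) = -0.537195
u(0.58) ≈ -0.5372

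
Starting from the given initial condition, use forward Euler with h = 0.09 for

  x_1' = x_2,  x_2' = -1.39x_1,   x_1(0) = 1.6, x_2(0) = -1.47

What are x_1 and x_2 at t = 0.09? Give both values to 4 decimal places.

1.4677, -1.6702

Euler on (x_1,x_2): x_1_{n+1} = x_1_n + h·x_1', x_2_{n+1} = x_2_n + h·x_2'.
0.000000: (1.600000, -1.470000); f=(-1.470000, -2.224000) → (1.467700, -1.670160)
(x_1(0.09), x_2(0.09)) ≈ (1.4677, -1.6702)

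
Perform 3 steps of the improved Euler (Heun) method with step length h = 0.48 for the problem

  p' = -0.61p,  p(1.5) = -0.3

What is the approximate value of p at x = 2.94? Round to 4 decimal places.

Heun: k1 = f(x_n, p_n); k2 = f(x_n + h, p_n + h·k1); p_{n+1} = p_n + (h/2)·(k1 + k2).
x=1.500000, p=-0.300000:
  k1 = f(1.500000, -0.300000) = 0.183000
  k2 = f(1.980000, -0.212160) = 0.129418
  p ← -0.300000 + (0.48/2)·(0.183000 + 0.129418) = -0.225020
x=1.980000, p=-0.225020:
  k1 = f(1.980000, -0.225020) = 0.137262
  k2 = f(2.460000, -0.159134) = 0.097072
  p ← -0.225020 + (0.48/2)·(0.137262 + 0.097072) = -0.168780
x=2.460000, p=-0.168780:
  k1 = f(2.460000, -0.168780) = 0.102956
  k2 = f(2.940000, -0.119361) = 0.072810
  p ← -0.168780 + (0.48/2)·(0.102956 + 0.072810) = -0.126596
p(2.94) ≈ -0.1266

-0.1266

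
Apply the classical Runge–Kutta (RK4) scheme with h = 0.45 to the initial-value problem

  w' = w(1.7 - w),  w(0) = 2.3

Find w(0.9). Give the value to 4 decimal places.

1.8036

RK4: k1 = f(t_n, w_n); k2 = f(t_n + h/2, w_n + (h/2)·k1); k3 = f(t_n + h/2, w_n + (h/2)·k2); k4 = f(t_n + h, w_n + h·k3); w_{n+1} = w_n + (h/6)·(k1 + 2k2 + 2k3 + k4).
t=0.000000, w=2.300000:
  k1 = f(0.000000, 2.300000) = -1.380000
  k2 = f(0.225000, 1.989500) = -0.575960
  k3 = f(0.225000, 2.170409) = -1.020980
  k4 = f(0.450000, 1.840559) = -0.258707
  w ← 2.300000 + (0.45/6)·(k1 + 2k2 + 2k3 + k4) = 1.937556
t=0.450000, w=1.937556:
  k1 = f(0.450000, 1.937556) = -0.460278
  k2 = f(0.675000, 1.833993) = -0.245743
  k3 = f(0.675000, 1.882264) = -0.343068
  k4 = f(0.900000, 1.783175) = -0.148316
  w ← 1.937556 + (0.45/6)·(k1 + 2k2 + 2k3 + k4) = 1.803590
w(0.9) ≈ 1.8036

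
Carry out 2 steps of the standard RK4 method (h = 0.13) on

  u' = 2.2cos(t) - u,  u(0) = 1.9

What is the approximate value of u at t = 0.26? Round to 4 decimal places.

RK4: k1 = f(t_n, u_n); k2 = f(t_n + h/2, u_n + (h/2)·k1); k3 = f(t_n + h/2, u_n + (h/2)·k2); k4 = f(t_n + h, u_n + h·k3); u_{n+1} = u_n + (h/6)·(k1 + 2k2 + 2k3 + k4).
t=0.000000, u=1.900000:
  k1 = f(0.000000, 1.900000) = 0.300000
  k2 = f(0.065000, 1.919500) = 0.275854
  k3 = f(0.065000, 1.917931) = 0.277424
  k4 = f(0.130000, 1.936065) = 0.245371
  u ← 1.900000 + (0.13/6)·(k1 + 2k2 + 2k3 + k4) = 1.935792
t=0.130000, u=1.935792:
  k1 = f(0.130000, 1.935792) = 0.245644
  k2 = f(0.195000, 1.951759) = 0.206546
  k3 = f(0.195000, 1.949217) = 0.209088
  k4 = f(0.260000, 1.962973) = 0.163085
  u ← 1.935792 + (0.13/6)·(k1 + 2k2 + 2k3 + k4) = 1.962658
u(0.26) ≈ 1.9627

1.9627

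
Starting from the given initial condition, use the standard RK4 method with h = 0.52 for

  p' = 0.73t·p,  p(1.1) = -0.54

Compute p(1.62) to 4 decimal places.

RK4: k1 = f(t_n, p_n); k2 = f(t_n + h/2, p_n + (h/2)·k1); k3 = f(t_n + h/2, p_n + (h/2)·k2); k4 = f(t_n + h, p_n + h·k3); p_{n+1} = p_n + (h/6)·(k1 + 2k2 + 2k3 + k4).
t=1.100000, p=-0.540000:
  k1 = f(1.100000, -0.540000) = -0.433620
  k2 = f(1.360000, -0.652741) = -0.648041
  k3 = f(1.360000, -0.708491) = -0.703390
  k4 = f(1.620000, -0.905763) = -1.071155
  p ← -0.540000 + (0.52/6)·(k1 + 2k2 + 2k3 + k4) = -0.904662
p(1.62) ≈ -0.9047

-0.9047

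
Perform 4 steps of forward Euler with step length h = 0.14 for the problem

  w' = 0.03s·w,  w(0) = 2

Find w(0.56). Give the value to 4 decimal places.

Euler: w_{n+1} = w_n + h·f(s_n, w_n).
s=0.000000, w=2.000000: f=0.000000 → w ← 2.000000 + 0.14·0.000000 = 2.000000
s=0.140000, w=2.000000: f=0.008400 → w ← 2.000000 + 0.14·0.008400 = 2.001176
s=0.280000, w=2.001176: f=0.016810 → w ← 2.001176 + 0.14·0.016810 = 2.003529
s=0.420000, w=2.003529: f=0.025244 → w ← 2.003529 + 0.14·0.025244 = 2.007064
w(0.56) ≈ 2.0071

2.0071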